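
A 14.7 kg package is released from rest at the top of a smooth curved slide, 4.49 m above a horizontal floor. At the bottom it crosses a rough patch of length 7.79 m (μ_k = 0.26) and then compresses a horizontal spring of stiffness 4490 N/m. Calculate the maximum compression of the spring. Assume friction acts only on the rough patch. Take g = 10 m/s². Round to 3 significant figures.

Initial energy: E₁ = mgh = (14.7)(10)(4.49) = 660.03 J
Friction removes W_f = μ_k mg d = (0.26)(14.7)(10)(7.79) = 297.7 J
Energy reaching the spring: E = 660.03 − 297.7 = 362.30 J
At max compression ½kx² = E ⇒ x = √(2E/k) = √(2 × 362.30/4490) = 0.4017 m

x = 0.402 m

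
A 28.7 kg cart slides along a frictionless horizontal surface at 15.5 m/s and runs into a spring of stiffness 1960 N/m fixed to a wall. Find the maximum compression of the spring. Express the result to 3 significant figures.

All KE is stored as spring PE at maximum compression: ½mv² = ½kx²
x = v√(m/k) = 15.5 × √(28.7/1960) = 1.876 m

x = 1.88 m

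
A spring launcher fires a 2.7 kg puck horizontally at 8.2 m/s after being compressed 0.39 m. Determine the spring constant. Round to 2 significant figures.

k = 1200 N/m

Energy stored in the spring equals the launch KE: ½kx² = ½mv²
k = mv²/x² = (2.7)(8.2)²/(0.39)² = 1194 N/m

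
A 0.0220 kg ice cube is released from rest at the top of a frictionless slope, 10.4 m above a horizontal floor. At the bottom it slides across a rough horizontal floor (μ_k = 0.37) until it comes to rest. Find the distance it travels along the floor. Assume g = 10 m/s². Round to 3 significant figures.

Applying the work–energy principle:
At rest all PE has been dissipated by friction: mgh = μ_k m g d
d = h/μ_k = 10.4/0.37 = 28.11 m

d = 28.1 m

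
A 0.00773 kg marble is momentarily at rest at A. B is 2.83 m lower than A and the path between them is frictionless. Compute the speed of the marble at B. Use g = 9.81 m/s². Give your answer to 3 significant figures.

Equating total energy at the two states: mgh = ½mv²
v = √(2gh) = √(2 × 9.81 × 2.83) = √55.525 = 7.451 m/s

v = 7.45 m/s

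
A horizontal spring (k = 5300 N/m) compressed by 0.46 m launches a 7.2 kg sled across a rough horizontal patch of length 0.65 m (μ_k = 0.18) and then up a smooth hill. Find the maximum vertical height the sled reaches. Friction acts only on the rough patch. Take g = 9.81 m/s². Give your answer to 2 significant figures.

h = 7.8 m

Spring energy: E₀ = ½kx² = ½(5300)(0.46)² = 560.74 J
Friction: W_f = μ_k mg d = (0.18)(7.2)(9.81)(0.65) = 8.264 J
Energy at base of ramp: E = 560.74 − 8.264 = 552.48 J
At max height all remaining energy is PE: mgh = E ⇒ h = E/(mg) = 552.48/(7.2 × 9.81) = 7.822 m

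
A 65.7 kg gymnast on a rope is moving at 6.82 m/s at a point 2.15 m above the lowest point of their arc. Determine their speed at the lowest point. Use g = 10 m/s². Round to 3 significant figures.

v = 9.46 m/s

Energy conservation between the two points: ½mv₀² + mgh = ½mv²
v² = v₀² + 2gh = (6.82)² + 2(10)(2.15) = 89.512
v = √89.512 = 9.461 m/s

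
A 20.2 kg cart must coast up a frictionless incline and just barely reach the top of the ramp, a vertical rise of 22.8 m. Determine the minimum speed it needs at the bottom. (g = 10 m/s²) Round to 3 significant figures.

v = 21.4 m/s

At the top it is momentarily at rest, so all KE converts to PE: ½mv² = mgh
v = √(2gh) = √(2 × 10 × 22.8) = 21.35 m/s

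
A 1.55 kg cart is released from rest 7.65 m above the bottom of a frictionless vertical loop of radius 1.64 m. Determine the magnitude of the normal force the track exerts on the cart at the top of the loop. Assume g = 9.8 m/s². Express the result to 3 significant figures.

N = 65.8 N

Energy from release to top (height 2r): mgh = ½mv_top² + mg(2r)
v_top² = 2g(h − 2r) = 2(9.8)(7.65 − 3.280) = 85.652 m²/s²
At the top, both N and weight point toward the centre: N + mg = mv_top²/r
N = m(v_top²/r − g) = 1.55(85.652/1.64 − 9.8) = 65.76 N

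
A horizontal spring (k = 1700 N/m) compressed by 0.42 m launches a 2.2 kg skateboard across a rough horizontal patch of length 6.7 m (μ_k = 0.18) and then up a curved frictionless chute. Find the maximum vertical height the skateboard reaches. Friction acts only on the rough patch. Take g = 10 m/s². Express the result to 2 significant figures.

Spring energy: E₀ = ½kx² = ½(1700)(0.42)² = 149.94 J
Friction: W_f = μ_k mg d = (0.18)(2.2)(10)(6.7) = 26.53 J
Energy at base of ramp: E = 149.94 − 26.53 = 123.41 J
At max height all remaining energy is PE: mgh = E ⇒ h = E/(mg) = 123.41/(2.2 × 10) = 5.609 m

h = 5.6 m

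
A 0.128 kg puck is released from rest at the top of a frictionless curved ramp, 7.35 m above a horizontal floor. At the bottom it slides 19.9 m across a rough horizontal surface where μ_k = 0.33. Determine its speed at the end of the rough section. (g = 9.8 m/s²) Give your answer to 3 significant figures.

v = 3.92 m/s

Energy bookkeeping (friction removes W_f = μ_k N d):
mgh = ½mv² + μ_k m g d
W_f = μ_k mg d = (0.33)(0.128)(9.8)(19.9) = 8.238 J
½mv² = mgh − W_f = 9.2198 − 8.238 = 0.98220 J
v = √(2 × 0.98220/0.128) = 3.917 m/s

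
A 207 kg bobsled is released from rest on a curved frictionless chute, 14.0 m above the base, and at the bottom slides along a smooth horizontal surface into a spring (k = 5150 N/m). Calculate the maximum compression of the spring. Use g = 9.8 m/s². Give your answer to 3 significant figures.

Gravitational PE at the top equals spring PE at max compression: mgh = ½kx²
x = √(2mgh/k) = √(2 × 207 × 9.8 × 14.0 / 5150) = 3.321 m

x = 3.32 m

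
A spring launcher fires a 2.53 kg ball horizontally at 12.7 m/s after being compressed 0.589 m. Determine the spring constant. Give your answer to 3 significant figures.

k = 1180 N/m

Spring PE at full compression equals KE at release: ½kx² = ½mv²
k = mv²/x² = (2.53)(12.7)²/(0.589)² = 1176 N/m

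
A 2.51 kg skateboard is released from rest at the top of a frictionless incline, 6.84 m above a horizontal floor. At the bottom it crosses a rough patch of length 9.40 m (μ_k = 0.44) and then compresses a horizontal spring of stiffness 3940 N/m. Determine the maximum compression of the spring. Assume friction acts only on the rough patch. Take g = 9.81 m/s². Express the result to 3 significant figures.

Initial energy: E₁ = mgh = (2.51)(9.81)(6.84) = 168.42 J
Friction removes W_f = μ_k mg d = (0.44)(2.51)(9.81)(9.40) = 101.8 J
Energy reaching the spring: E = 168.42 − 101.8 = 66.581 J
At max compression ½kx² = E ⇒ x = √(2E/k) = √(2 × 66.581/3940) = 0.1838 m

x = 0.184 m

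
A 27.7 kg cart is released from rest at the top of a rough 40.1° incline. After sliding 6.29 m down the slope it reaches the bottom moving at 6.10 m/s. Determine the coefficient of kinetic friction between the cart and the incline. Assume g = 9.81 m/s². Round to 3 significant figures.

Energy balance down the incline: mg L sinθ − ½mv² = μ_k (mg cosθ) L
mgL sinθ = 1101.0 J; ½mv² = 515.36 J
W_f = 1101.0 − 515.36 = 585.6 J
μ_k = W_f/(mg cosθ · L) = 585.6/(207.9 × 6.29) = 0.4479

μ_k = 0.448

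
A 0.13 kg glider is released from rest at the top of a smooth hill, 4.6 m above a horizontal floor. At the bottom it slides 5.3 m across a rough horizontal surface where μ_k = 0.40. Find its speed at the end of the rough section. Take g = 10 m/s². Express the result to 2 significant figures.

v = 7.0 m/s

Energy bookkeeping (friction removes W_f = μ_k N d):
mgh = ½mv² + μ_k m g d
W_f = μ_k mg d = (0.40)(0.13)(10)(5.3) = 2.756 J
½mv² = mgh − W_f = 5.9800 − 2.756 = 3.2240 J
v = √(2 × 3.2240/0.13) = 7.043 m/s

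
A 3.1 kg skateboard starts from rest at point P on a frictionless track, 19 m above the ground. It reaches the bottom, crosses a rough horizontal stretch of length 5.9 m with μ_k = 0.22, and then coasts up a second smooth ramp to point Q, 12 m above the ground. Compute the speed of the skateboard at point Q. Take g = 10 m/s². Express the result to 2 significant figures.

v = 11 m/s

Energy at P: mgh₁ = (3.1)(10)(19) = 589.00 J
Friction loss: W_f = μ_k mg d = 40.24 J
At Q: ½mv² + mgh₂ = mgh₁ − W_f
½mv² = 589.00 − 40.24 − 372.00 = 176.76 J
v = √(2 × 176.76/3.1) = 10.68 m/s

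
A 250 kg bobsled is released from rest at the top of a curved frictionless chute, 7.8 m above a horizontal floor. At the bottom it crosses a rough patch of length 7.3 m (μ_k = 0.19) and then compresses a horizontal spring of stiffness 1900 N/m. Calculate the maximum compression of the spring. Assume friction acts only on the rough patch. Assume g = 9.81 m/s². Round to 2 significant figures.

Initial energy: E₁ = mgh = (250)(9.81)(7.8) = 19130 J
Friction removes W_f = μ_k mg d = (0.19)(250)(9.81)(7.3) = 3402 J
Energy reaching the spring: E = 19130 − 3402 = 15728 J
At max compression ½kx² = E ⇒ x = √(2E/k) = √(2 × 15728/1900) = 4.069 m

x = 4.1 m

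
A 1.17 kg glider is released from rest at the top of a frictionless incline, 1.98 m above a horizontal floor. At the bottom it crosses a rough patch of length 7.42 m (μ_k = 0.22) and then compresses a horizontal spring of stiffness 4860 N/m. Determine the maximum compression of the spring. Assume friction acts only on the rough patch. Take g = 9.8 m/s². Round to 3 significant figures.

x = 0.0405 m

Initial energy: E₁ = mgh = (1.17)(9.8)(1.98) = 22.703 J
Friction removes W_f = μ_k mg d = (0.22)(1.17)(9.8)(7.42) = 18.72 J
Energy reaching the spring: E = 22.703 − 18.72 = 3.9856 J
At max compression ½kx² = E ⇒ x = √(2E/k) = √(2 × 3.9856/4860) = 0.04050 m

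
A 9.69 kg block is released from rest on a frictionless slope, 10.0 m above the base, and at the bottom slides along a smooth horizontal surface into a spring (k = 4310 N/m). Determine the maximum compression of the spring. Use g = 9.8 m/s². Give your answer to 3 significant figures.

At max compression the block is momentarily at rest: mgh = ½kx²
x = √(2mgh/k) = √(2 × 9.69 × 9.8 × 10.0 / 4310) = 0.6638 m

x = 0.664 m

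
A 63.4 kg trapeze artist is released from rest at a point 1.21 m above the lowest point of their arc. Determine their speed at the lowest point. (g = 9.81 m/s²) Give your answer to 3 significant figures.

v = 4.87 m/s

Equating total energy at the two states: mgh = ½mv²
v = √(2gh) = √(2 × 9.81 × 1.21) = √23.740 = 4.872 m/s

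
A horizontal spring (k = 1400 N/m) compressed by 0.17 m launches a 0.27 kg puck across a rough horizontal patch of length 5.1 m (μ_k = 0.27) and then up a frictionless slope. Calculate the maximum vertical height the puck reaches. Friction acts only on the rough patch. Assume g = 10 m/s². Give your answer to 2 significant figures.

Spring energy: E₀ = ½kx² = ½(1400)(0.17)² = 20.230 J
Friction: W_f = μ_k mg d = (0.27)(0.27)(10)(5.1) = 3.718 J
Energy at base of ramp: E = 20.230 − 3.718 = 16.512 J
At max height all remaining energy is PE: mgh = E ⇒ h = E/(mg) = 16.512/(0.27 × 10) = 6.116 m

h = 6.1 m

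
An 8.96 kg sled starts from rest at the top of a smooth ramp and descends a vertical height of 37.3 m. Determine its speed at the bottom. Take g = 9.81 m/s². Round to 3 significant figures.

Equating total energy at the two states: mgh = ½mv²
The mass cancels from both sides.
v = √(2gh) = √(2 × 9.81 × 37.3) = √731.83 = 27.05 m/s

v = 27.1 m/s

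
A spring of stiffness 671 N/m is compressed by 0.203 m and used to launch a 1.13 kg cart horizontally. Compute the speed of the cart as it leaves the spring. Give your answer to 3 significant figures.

v = 4.95 m/s

Conservation of energy: ½kx² = ½mv²
v = x√(k/m) = 0.203 × √(671/1.13) = 4.947 m/s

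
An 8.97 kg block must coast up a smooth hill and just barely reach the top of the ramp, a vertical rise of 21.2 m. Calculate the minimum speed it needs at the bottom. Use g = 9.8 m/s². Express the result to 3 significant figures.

v = 20.4 m/s

At the top it is momentarily at rest, so all KE converts to PE: ½mv² = mgh
v = √(2gh) = √(2 × 9.8 × 21.2) = 20.38 m/s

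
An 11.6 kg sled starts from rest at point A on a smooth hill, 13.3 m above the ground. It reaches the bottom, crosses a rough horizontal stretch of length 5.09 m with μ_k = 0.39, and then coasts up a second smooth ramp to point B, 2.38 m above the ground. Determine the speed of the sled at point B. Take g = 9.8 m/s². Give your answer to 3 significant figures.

v = 13.2 m/s

Energy at A: mgh₁ = (11.6)(9.8)(13.3) = 1511.9 J
Friction loss: W_f = μ_k mg d = 225.7 J
At B: ½mv² + mgh₂ = mgh₁ − W_f
½mv² = 1511.9 − 225.7 − 270.56 = 1015.7 J
v = √(2 × 1015.7/11.6) = 13.23 m/s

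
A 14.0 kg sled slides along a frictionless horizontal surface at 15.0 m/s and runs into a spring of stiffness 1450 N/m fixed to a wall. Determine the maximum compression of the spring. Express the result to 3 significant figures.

x = 1.47 m

At max compression the sled is momentarily at rest: ½mv² = ½kx²
x = v√(m/k) = 15.0 × √(14.0/1450) = 1.474 m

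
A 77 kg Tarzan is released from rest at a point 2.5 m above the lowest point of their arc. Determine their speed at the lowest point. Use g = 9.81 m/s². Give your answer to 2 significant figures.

v = 7.0 m/s

By conservation of mechanical energy, mgh = ½mv²
v = √(2gh) = √(2 × 9.81 × 2.5) = √49.050 = 7.004 m/s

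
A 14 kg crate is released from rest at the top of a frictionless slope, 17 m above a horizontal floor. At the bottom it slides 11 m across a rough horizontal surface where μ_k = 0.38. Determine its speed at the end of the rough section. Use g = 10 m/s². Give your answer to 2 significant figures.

Energy bookkeeping (friction removes W_f = μ_k N d):
mgh = ½mv² + μ_k m g d
W_f = μ_k mg d = (0.38)(14)(10)(11) = 585.2 J
½mv² = mgh − W_f = 2380.0 − 585.2 = 1794.8 J
v = √(2 × 1794.8/14) = 16.01 m/s

v = 16 m/s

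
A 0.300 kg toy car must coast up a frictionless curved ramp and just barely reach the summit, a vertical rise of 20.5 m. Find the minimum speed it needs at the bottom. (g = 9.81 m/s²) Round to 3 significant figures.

At the top it is momentarily at rest, so all KE converts to PE: ½mv² = mgh
v = √(2gh) = √(2 × 9.81 × 20.5) = 20.06 m/s

v = 20.1 m/s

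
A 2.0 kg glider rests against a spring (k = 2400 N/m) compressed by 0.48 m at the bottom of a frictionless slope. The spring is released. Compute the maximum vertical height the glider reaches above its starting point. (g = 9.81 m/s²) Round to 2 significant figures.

All spring PE becomes gravitational PE at the highest point: ½kx² = mgh
h = kx²/(2mg) = (2400)(0.48)²/(2 × 2.0 × 9.81) = 14.09 m

h = 14 m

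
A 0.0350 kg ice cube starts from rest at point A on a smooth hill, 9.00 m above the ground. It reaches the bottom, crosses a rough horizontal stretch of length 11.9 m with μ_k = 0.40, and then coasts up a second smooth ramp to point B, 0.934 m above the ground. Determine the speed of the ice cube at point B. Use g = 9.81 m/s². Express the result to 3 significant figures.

Energy at A: mgh₁ = (0.0350)(9.81)(9.00) = 3.0902 J
Friction loss: W_f = μ_k mg d = 1.634 J
At B: ½mv² + mgh₂ = mgh₁ − W_f
½mv² = 3.0902 − 1.634 − 0.32069 = 1.1351 J
v = √(2 × 1.1351/0.0350) = 8.054 m/s

v = 8.05 m/s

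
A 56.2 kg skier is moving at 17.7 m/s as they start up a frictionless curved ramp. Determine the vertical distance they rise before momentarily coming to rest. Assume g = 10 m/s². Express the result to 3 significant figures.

Setting KE at the bottom equal to PE gained: ½mv² = mgh
h = v²/(2g) = 17.7²/(2 × 10) = 15.66 m

h = 15.7 m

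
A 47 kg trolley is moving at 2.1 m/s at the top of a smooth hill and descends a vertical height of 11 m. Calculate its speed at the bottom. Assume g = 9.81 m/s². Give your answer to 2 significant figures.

v = 15 m/s

Energy conservation between the two points: ½mv₀² + mgh = ½mv²
v² = v₀² + 2gh = (2.1)² + 2(9.81)(11) = 220.23
v = √220.23 = 14.84 m/s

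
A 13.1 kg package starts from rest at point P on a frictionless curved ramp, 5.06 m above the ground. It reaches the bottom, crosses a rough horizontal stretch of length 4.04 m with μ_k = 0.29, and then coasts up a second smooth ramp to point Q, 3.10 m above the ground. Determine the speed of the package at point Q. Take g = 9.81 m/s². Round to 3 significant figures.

v = 3.93 m/s

Energy at P: mgh₁ = (13.1)(9.81)(5.06) = 650.27 J
Friction loss: W_f = μ_k mg d = 150.6 J
At Q: ½mv² + mgh₂ = mgh₁ − W_f
½mv² = 650.27 − 150.6 − 398.38 = 101.32 J
v = √(2 × 101.32/13.1) = 3.933 m/s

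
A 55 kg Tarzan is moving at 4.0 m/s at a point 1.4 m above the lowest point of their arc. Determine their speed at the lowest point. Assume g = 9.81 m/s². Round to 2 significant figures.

Equating total energy at the two states: ½mv₀² + mgh = ½mv²
v² = v₀² + 2gh = (4.0)² + 2(9.81)(1.4) = 43.468
v = √43.468 = 6.593 m/s

v = 6.6 m/s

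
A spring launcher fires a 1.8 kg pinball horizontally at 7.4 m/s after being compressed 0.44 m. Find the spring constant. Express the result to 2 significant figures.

k = 510 N/m

½kx² = ½mv²
k = mv²/x² = (1.8)(7.4)²/(0.44)² = 509.1 N/m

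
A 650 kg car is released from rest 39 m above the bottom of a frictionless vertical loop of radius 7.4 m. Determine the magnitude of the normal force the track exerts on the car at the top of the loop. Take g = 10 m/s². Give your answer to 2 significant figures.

N = 36000 N

Energy from release to top (height 2r): mgh = ½mv_top² + mg(2r)
v_top² = 2g(h − 2r) = 2(10)(39 − 14.80) = 484.00 m²/s²
At the top, both N and weight point toward the centre: N + mg = mv_top²/r
N = m(v_top²/r − g) = 650(484.00/7.4 − 10) = 36014 N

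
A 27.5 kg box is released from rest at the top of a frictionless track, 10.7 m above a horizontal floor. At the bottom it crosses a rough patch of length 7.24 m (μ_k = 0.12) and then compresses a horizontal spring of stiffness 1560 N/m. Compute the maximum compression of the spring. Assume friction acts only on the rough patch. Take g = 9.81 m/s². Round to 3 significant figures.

x = 1.84 m

Initial energy: E₁ = mgh = (27.5)(9.81)(10.7) = 2886.6 J
Friction removes W_f = μ_k mg d = (0.12)(27.5)(9.81)(7.24) = 234.4 J
Energy reaching the spring: E = 2886.6 − 234.4 = 2652.2 J
At max compression ½kx² = E ⇒ x = √(2E/k) = √(2 × 2652.2/1560) = 1.844 m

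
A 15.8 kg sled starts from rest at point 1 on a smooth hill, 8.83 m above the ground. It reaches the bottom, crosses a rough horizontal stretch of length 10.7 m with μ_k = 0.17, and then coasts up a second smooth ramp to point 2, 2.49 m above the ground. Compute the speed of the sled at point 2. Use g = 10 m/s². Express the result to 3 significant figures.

Energy at 1: mgh₁ = (15.8)(10)(8.83) = 1395.1 J
Friction loss: W_f = μ_k mg d = 287.4 J
At 2: ½mv² + mgh₂ = mgh₁ − W_f
½mv² = 1395.1 − 287.4 − 393.42 = 714.32 J
v = √(2 × 714.32/15.8) = 9.509 m/s

v = 9.51 m/s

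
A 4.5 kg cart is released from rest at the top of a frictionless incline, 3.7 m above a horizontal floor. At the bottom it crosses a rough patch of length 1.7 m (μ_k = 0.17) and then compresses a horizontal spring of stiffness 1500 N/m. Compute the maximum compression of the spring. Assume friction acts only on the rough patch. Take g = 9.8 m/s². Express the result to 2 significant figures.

Initial energy: E₁ = mgh = (4.5)(9.8)(3.7) = 163.17 J
Friction removes W_f = μ_k mg d = (0.17)(4.5)(9.8)(1.7) = 12.74 J
Energy reaching the spring: E = 163.17 − 12.74 = 150.43 J
At max compression ½kx² = E ⇒ x = √(2E/k) = √(2 × 150.43/1500) = 0.4478 m

x = 0.45 m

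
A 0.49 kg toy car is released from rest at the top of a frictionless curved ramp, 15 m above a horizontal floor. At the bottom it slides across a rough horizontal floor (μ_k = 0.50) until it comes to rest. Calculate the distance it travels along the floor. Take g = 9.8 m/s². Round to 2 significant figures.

d = 30 m

Applying the work–energy principle:
At rest all PE has been dissipated by friction: mgh = μ_k m g d
d = h/μ_k = 15/0.50 = 30.00 m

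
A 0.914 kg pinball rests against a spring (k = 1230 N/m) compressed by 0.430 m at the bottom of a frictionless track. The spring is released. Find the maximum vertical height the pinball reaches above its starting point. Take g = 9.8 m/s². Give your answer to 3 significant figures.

At maximum height the pinball is at rest, so ½kx² = mgh
h = kx²/(2mg) = (1230)(0.430)²/(2 × 0.914 × 9.8) = 12.70 m

h = 12.7 m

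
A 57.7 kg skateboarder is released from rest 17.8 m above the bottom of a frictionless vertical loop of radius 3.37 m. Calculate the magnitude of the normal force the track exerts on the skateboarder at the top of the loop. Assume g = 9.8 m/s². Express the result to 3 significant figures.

N = 3150 N

Energy from release to top (height 2r): mgh = ½mv_top² + mg(2r)
v_top² = 2g(h − 2r) = 2(9.8)(17.8 − 6.740) = 216.78 m²/s²
At the top, both N and weight point toward the centre: N + mg = mv_top²/r
N = m(v_top²/r − g) = 57.7(216.78/3.37 − 9.8) = 3146 N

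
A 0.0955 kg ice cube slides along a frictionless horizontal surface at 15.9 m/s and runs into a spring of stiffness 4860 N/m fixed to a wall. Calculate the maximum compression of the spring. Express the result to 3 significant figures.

x = 0.0705 m

At max compression the cube is momentarily at rest: ½mv² = ½kx²
x = v√(m/k) = 15.9 × √(0.0955/4860) = 0.07048 m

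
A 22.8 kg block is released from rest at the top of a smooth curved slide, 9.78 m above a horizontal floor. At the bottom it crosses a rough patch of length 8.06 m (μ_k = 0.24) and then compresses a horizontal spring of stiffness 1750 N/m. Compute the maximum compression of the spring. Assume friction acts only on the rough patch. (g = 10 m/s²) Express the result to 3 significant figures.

Initial energy: E₁ = mgh = (22.8)(10)(9.78) = 2229.8 J
Friction removes W_f = μ_k mg d = (0.24)(22.8)(10)(8.06) = 441.0 J
Energy reaching the spring: E = 2229.8 − 441.0 = 1788.8 J
At max compression ½kx² = E ⇒ x = √(2E/k) = √(2 × 1788.8/1750) = 1.430 m

x = 1.43 m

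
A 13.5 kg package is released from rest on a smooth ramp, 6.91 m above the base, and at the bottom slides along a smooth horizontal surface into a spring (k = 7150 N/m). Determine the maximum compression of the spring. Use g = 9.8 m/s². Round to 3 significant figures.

At max compression the package is momentarily at rest: mgh = ½kx²
x = √(2mgh/k) = √(2 × 13.5 × 9.8 × 6.91 / 7150) = 0.5057 m

x = 0.506 m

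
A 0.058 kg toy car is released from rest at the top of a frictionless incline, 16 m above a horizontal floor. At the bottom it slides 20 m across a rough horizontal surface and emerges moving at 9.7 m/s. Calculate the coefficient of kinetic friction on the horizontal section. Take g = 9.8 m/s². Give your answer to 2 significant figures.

μ_k = 0.56

Energy bookkeeping (friction removes W_f = μ_k N d):
mgh = ½mv² + μ_k m g d
mgh = 9.0944 J; ½mv² = 2.7286 J
W_f = 9.0944 − 2.7286 = 6.366 J
μ_k = W_f/(mg·d) = 6.366/(0.5684 × 20) = 0.5600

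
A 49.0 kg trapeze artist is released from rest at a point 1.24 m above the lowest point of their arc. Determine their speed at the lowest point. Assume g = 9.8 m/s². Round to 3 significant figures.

Mechanical energy is conserved (no friction): mgh = ½mv²
v = √(2gh) = √(2 × 9.8 × 1.24) = √24.304 = 4.930 m/s

v = 4.93 m/s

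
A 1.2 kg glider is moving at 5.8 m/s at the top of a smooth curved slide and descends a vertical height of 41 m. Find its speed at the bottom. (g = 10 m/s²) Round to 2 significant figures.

Equating total energy at the two states: ½mv₀² + mgh = ½mv²
v² = v₀² + 2gh = (5.8)² + 2(10)(41) = 853.64
v = √853.64 = 29.22 m/s

v = 29 m/s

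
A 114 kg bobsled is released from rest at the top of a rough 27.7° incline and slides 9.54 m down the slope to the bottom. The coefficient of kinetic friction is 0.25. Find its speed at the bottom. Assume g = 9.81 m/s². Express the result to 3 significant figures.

Work–energy: mg(L sinθ) − μ_k(mg cosθ)L = ½mv²
mgh = mgL sinθ = (114)(9.81)(9.54)sin27.7° = 4959.4 J
W_f = μ_k mg cosθ · L = (0.25)(114)(9.81)cos27.7°·9.54 = 2362 J
½mv² = 4959.4 − 2362 = 2597.8 J
v = √(2 × 2597.8/114) = 6.751 m/s

v = 6.75 m/s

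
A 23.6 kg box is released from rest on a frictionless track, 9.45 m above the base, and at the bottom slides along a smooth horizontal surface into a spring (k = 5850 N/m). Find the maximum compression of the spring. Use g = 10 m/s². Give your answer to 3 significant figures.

Energy conservation (no friction) from release to max compression: mgh = ½kx²
x = √(2mgh/k) = √(2 × 23.6 × 10 × 9.45 / 5850) = 0.8732 m

x = 0.873 m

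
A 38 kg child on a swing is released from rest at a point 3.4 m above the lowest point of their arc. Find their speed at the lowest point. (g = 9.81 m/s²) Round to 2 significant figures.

Energy conservation between the two points: mgh = ½mv²
v = √(2gh) = √(2 × 9.81 × 3.4) = √66.708 = 8.167 m/s

v = 8.2 m/s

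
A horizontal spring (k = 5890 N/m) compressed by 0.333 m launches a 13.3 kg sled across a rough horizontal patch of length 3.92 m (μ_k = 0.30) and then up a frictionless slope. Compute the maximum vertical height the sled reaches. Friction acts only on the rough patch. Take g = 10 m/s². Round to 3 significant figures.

h = 1.28 m

Spring energy: E₀ = ½kx² = ½(5890)(0.333)² = 326.57 J
Friction: W_f = μ_k mg d = (0.30)(13.3)(10)(3.92) = 156.4 J
Energy at base of ramp: E = 326.57 − 156.4 = 170.16 J
At max height all remaining energy is PE: mgh = E ⇒ h = E/(mg) = 170.16/(13.3 × 10) = 1.279 m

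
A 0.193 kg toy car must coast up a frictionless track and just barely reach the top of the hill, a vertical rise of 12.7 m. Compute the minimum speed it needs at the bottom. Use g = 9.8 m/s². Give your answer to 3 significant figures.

v = 15.8 m/s

At the top it is momentarily at rest, so all KE converts to PE: ½mv² = mgh
v = √(2gh) = √(2 × 9.8 × 12.7) = 15.78 m/s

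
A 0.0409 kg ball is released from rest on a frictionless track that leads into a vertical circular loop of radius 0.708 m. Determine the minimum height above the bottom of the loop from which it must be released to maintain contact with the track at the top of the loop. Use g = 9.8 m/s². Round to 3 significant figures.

h = 1.77 m

At the top, for minimum speed gravity alone supplies the centripetal force: mg = mv_top²/r ⇒ v_top² = gr = 6.938 m²/s²
Energy conservation from release height h to the top (height 2r): mgh = ½mv_top² + mg(2r)
h = v_top²/(2g) + 2r = r/2 + 2r = 5r/2 = 1.770 m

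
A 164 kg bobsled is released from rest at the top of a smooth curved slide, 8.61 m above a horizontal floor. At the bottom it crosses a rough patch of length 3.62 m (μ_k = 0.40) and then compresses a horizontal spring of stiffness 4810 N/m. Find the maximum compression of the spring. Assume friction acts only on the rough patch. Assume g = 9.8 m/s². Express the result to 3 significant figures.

Initial energy: E₁ = mgh = (164)(9.8)(8.61) = 13838 J
Friction removes W_f = μ_k mg d = (0.40)(164)(9.8)(3.62) = 2327 J
Energy reaching the spring: E = 13838 − 2327 = 11511 J
At max compression ½kx² = E ⇒ x = √(2E/k) = √(2 × 11511/4810) = 2.188 m

x = 2.19 m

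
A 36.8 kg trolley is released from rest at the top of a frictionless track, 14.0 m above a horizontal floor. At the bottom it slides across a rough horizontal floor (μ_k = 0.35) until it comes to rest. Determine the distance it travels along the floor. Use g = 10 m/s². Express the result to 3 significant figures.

d = 40.0 m

Energy at the top = energy at the end + work done against friction:
At rest all PE has been dissipated by friction: mgh = μ_k m g d
d = h/μ_k = 14.0/0.35 = 40.00 m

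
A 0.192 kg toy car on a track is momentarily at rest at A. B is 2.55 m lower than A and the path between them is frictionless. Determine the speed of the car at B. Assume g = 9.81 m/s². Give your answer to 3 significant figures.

v = 7.07 m/s

Equating total energy at the two states: mgh = ½mv²
v = √(2gh) = √(2 × 9.81 × 2.55) = √50.031 = 7.073 m/s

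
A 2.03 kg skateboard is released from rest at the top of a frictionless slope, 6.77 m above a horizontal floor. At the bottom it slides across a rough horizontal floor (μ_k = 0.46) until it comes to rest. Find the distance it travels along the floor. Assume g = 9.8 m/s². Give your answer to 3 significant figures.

Energy bookkeeping (friction removes W_f = μ_k N d):
At rest all PE has been dissipated by friction: mgh = μ_k m g d
d = h/μ_k = 6.77/0.46 = 14.72 m

d = 14.7 m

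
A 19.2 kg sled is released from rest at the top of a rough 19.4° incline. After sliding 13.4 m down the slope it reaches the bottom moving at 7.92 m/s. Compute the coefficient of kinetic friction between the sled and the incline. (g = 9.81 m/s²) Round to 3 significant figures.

The energy dissipated by friction is the PE lost minus the KE gained:
mgL sinθ = 838.35 J; ½mv² = 602.17 J
W_f = 838.35 − 602.17 = 236.2 J
μ_k = W_f/(mg cosθ · L) = 236.2/(177.7 × 13.4) = 0.09921

μ_k = 0.0992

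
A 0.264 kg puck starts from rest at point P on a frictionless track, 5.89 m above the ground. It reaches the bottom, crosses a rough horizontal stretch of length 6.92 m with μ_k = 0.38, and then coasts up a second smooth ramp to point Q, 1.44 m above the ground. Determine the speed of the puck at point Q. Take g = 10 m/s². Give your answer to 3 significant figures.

v = 6.03 m/s

Energy at P: mgh₁ = (0.264)(10)(5.89) = 15.550 J
Friction loss: W_f = μ_k mg d = 6.942 J
At Q: ½mv² + mgh₂ = mgh₁ − W_f
½mv² = 15.550 − 6.942 − 3.8016 = 4.8059 J
v = √(2 × 4.8059/0.264) = 6.034 m/s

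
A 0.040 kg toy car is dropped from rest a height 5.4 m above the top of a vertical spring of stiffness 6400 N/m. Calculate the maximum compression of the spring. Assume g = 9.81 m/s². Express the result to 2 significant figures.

x = 0.026 m

Measuring PE from the top of the relaxed spring, at max compression the car has dropped H + x with zero KE, so:
mg(H + x) = ½kx²
½(6400)x² − (0.040)(9.81)x − (0.040)(9.81)(5.4) = 0
3200x² − 0.3924x − 2.119 = 0
x = [0.3924 + √(0.1540 + 27123)]/(2 × 3200) = 0.02579 m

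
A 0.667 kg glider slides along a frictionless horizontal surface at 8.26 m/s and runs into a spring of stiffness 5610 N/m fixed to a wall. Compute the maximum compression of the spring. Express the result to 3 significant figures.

Conservation of energy between contact and max compression: ½mv² = ½kx²
x = v√(m/k) = 8.26 × √(0.667/5610) = 0.09007 m

x = 0.0901 m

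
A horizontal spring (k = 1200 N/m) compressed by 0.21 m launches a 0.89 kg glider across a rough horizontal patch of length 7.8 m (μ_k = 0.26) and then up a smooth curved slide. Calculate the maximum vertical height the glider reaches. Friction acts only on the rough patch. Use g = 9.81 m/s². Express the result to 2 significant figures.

h = 1.0 m

Spring energy: E₀ = ½kx² = ½(1200)(0.21)² = 26.460 J
Friction: W_f = μ_k mg d = (0.26)(0.89)(9.81)(7.8) = 17.71 J
Energy at base of ramp: E = 26.460 − 17.71 = 8.7537 J
At max height all remaining energy is PE: mgh = E ⇒ h = E/(mg) = 8.7537/(0.89 × 9.81) = 1.003 m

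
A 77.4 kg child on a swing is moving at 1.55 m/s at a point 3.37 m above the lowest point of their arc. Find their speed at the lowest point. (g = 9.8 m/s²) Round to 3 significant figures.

Energy conservation between the two points: ½mv₀² + mgh = ½mv²
v² = v₀² + 2gh = (1.55)² + 2(9.8)(3.37) = 68.455
v = √68.455 = 8.274 m/s

v = 8.27 m/s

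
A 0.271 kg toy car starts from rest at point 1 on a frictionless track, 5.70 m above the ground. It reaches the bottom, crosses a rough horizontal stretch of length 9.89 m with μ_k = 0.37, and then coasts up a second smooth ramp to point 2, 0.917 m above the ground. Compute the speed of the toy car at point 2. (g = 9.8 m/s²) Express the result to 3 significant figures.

v = 4.69 m/s

Energy at 1: mgh₁ = (0.271)(9.8)(5.70) = 15.138 J
Friction loss: W_f = μ_k mg d = 9.718 J
At 2: ½mv² + mgh₂ = mgh₁ − W_f
½mv² = 15.138 − 9.718 − 2.4354 = 2.9843 J
v = √(2 × 2.9843/0.271) = 4.693 m/s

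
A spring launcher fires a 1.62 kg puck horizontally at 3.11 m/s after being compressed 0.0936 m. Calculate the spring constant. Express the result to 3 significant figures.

k = 1790 N/m

Energy stored in the spring equals the launch KE: ½kx² = ½mv²
k = mv²/x² = (1.62)(3.11)²/(0.0936)² = 1788 N/m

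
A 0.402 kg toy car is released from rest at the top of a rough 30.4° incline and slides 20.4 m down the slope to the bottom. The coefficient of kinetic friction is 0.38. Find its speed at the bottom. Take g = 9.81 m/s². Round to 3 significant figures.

v = 8.45 m/s

Taking the bottom as reference, mgh = ½mv² + μ_k N L with h = L sinθ, N = mg cosθ:
mgh = mgL sinθ = (0.402)(9.81)(20.4)sin30.4° = 40.710 J
W_f = μ_k mg cosθ · L = (0.38)(0.402)(9.81)cos30.4°·20.4 = 26.37 J
½mv² = 40.710 − 26.37 = 14.342 J
v = √(2 × 14.342/0.402) = 8.447 m/s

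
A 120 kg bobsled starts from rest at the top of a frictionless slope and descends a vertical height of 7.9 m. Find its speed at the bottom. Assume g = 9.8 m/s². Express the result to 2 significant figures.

By conservation of mechanical energy, mgh = ½mv²
The mass cancels from both sides.
v = √(2gh) = √(2 × 9.8 × 7.9) = √154.84 = 12.44 m/s

v = 12 m/s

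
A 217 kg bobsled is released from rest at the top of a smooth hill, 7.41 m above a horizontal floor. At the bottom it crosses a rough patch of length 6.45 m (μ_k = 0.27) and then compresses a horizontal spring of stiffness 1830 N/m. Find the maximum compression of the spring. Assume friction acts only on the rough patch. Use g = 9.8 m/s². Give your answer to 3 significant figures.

x = 3.63 m

Initial energy: E₁ = mgh = (217)(9.8)(7.41) = 15758 J
Friction removes W_f = μ_k mg d = (0.27)(217)(9.8)(6.45) = 3703 J
Energy reaching the spring: E = 15758 − 3703 = 12055 J
At max compression ½kx² = E ⇒ x = √(2E/k) = √(2 × 12055/1830) = 3.630 m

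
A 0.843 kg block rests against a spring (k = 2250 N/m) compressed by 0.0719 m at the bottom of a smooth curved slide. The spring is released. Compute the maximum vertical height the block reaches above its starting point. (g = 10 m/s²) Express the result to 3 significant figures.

h = 0.690 m

Energy conservation from release to the highest point: ½kx² = mgh
h = kx²/(2mg) = (2250)(0.0719)²/(2 × 0.843 × 10) = 0.6899 m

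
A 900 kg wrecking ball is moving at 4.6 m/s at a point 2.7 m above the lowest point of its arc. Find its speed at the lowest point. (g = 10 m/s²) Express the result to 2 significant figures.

v = 8.7 m/s

Equating total energy at the two states: ½mv₀² + mgh = ½mv²
The mass cancels from both sides.
v² = v₀² + 2gh = (4.6)² + 2(10)(2.7) = 75.160
v = √75.160 = 8.669 m/s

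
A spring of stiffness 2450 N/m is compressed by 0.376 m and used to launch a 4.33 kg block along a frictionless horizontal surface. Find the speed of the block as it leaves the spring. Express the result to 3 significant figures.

Conservation of energy: ½kx² = ½mv²
v = x√(k/m) = 0.376 × √(2450/4.33) = 8.944 m/s

v = 8.94 m/s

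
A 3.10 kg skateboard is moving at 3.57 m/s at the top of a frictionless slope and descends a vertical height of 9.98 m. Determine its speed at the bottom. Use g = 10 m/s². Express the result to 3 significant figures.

Mechanical energy is conserved (no friction): ½mv₀² + mgh = ½mv²
v² = v₀² + 2gh = (3.57)² + 2(10)(9.98) = 212.34
v = √212.34 = 14.57 m/s

v = 14.6 m/s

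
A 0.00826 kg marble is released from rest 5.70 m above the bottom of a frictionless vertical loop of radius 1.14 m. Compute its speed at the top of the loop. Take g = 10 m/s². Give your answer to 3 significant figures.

v = 8.27 m/s

Energy conservation: mgh = ½mv_top² + mg(2r)
v_top² = 2g(h − 2r) = 2(10)(5.70 − 2.280) = 68.40
v_top = 8.270 m/s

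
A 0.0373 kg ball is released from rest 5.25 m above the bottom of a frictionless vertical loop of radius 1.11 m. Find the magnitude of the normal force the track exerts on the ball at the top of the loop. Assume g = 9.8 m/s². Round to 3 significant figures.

Energy from release to top (height 2r): mgh = ½mv_top² + mg(2r)
v_top² = 2g(h − 2r) = 2(9.8)(5.25 − 2.220) = 59.388 m²/s²
At the top, both N and weight point toward the centre: N + mg = mv_top²/r
N = m(v_top²/r − g) = 0.0373(59.388/1.11 − 9.8) = 1.630 N

N = 1.63 N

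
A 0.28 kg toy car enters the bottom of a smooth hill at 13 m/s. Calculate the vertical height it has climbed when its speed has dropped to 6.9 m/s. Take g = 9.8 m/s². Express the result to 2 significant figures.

h = 6.2 m

Conservation of energy: ½mv₁² = ½mv₂² + mgh
h = (v₁² − v₂²)/(2g) = (13² − 6.9²)/(2 × 9.8) = 6.193 m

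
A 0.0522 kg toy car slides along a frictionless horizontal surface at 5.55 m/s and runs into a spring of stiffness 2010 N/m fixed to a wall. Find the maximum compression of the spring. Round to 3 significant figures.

At max compression the car is momentarily at rest: ½mv² = ½kx²
x = v√(m/k) = 5.55 × √(0.0522/2010) = 0.02828 m

x = 0.0283 m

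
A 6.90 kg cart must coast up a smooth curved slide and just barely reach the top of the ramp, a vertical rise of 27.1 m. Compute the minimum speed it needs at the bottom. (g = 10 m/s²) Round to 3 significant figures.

At the top it is momentarily at rest, so all KE converts to PE: ½mv² = mgh
v = √(2gh) = √(2 × 10 × 27.1) = 23.28 m/s

v = 23.3 m/s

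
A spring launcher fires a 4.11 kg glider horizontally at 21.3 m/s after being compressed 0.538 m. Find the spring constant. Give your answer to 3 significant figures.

k = 6440 N/m

Energy stored in the spring equals the launch KE: ½kx² = ½mv²
k = mv²/x² = (4.11)(21.3)²/(0.538)² = 6442 N/m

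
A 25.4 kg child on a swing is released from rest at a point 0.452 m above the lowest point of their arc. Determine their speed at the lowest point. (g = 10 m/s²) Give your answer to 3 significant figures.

v = 3.01 m/s

Energy conservation between the two points: mgh = ½mv²
v = √(2gh) = √(2 × 10 × 0.452) = √9.0400 = 3.007 m/s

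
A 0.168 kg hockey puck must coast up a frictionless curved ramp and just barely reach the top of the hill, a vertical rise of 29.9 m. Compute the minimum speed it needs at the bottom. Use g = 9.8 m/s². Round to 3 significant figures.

At the top it is momentarily at rest, so all KE converts to PE: ½mv² = mgh
v = √(2gh) = √(2 × 9.8 × 29.9) = 24.21 m/s

v = 24.2 m/s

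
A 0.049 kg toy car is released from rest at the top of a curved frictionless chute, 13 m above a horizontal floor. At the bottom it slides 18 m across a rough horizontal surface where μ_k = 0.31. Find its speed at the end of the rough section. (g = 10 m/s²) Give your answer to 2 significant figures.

Applying the work–energy principle:
mgh = ½mv² + μ_k m g d
W_f = μ_k mg d = (0.31)(0.049)(10)(18) = 2.734 J
½mv² = mgh − W_f = 6.3700 − 2.734 = 3.6358 J
v = √(2 × 3.6358/0.049) = 12.18 m/s

v = 12 m/s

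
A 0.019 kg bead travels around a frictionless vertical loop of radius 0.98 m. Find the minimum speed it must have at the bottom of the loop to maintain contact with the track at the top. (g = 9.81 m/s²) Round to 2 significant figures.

At the top: mg = mv_top²/r ⇒ v_top² = gr = 9.614 m²/s²
Energy from bottom to top (height 2r): ½mv_bot² = ½mv_top² + mg(2r)
v_bot² = gr + 4gr = 5gr = 48.07
v_bot = √(5gr) = 6.933 m/s

v = 6.9 m/s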